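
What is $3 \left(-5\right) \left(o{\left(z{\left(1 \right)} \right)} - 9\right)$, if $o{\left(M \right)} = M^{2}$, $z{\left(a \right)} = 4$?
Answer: $-105$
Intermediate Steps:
$3 \left(-5\right) \left(o{\left(z{\left(1 \right)} \right)} - 9\right) = 3 \left(-5\right) \left(4^{2} - 9\right) = - 15 \left(16 - 9\right) = \left(-15\right) 7 = -105$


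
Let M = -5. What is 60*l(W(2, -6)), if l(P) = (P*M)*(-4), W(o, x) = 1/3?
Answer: 400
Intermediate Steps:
W(o, x) = 1/3
l(P) = 20*P (l(P) = (P*(-5))*(-4) = -5*P*(-4) = 20*P)
60*l(W(2, -6)) = 60*(20*(1/3)) = 60*(20/3) = 400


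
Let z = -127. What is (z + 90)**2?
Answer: 1369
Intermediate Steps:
(z + 90)**2 = (-127 + 90)**2 = (-37)**2 = 1369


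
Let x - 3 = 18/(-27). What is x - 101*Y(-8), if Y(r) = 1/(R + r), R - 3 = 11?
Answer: -29/2 ≈ -14.500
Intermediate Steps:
R = 14 (R = 3 + 11 = 14)
x = 7/3 (x = 3 + 18/(-27) = 3 + 18*(-1/27) = 3 - ⅔ = 7/3 ≈ 2.3333)
Y(r) = 1/(14 + r)
x - 101*Y(-8) = 7/3 - 101/(14 - 8) = 7/3 - 101/6 = -29/2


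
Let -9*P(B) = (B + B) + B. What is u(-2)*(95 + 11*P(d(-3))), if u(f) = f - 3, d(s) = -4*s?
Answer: -255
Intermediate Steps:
u(f) = -3 + f
P(B) = -B/3 (P(B) = -((B + B) + B)/9 = -(2*B + B)/9 = -B/3)
u(-2)*(95 + 11*P(d(-3))) = (-3 - 2)*(95 + 11*(-(-4)*(-3)/3)) = -5*(95 + 11*(-1/3*12)) = -5*(95 + 11*(-4)) = -5*(95 - 44) = -5*51 = -255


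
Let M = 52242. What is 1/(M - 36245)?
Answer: 1/15997 ≈ 6.2512e-5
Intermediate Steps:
1/(M - 36245) = 1/(52242 - 36245) = 1/15997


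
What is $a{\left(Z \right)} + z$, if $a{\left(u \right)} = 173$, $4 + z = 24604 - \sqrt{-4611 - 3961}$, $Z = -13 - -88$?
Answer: $24773 - 2 i \sqrt{2143} \approx 24773.0 - 92.585 i$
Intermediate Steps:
$Z = 75$ ($Z = -13 + 88 = 75$)
$z = 24600 - 2 i \sqrt{2143}$ ($z = -4 + \left(24604 - \sqrt{-4611 - 3961}\right) = -4 + \left(24604 - \sqrt{-8572}\right) = -4 + \left(24604 - 2 i \sqrt{2143}\right) = 24600 - 2 i \sqrt{2143} \approx 24600.0 - 92.585 i$)
$a{\left(Z \right)} + z = 173 + \left(24600 - 2 i \sqrt{2143}\right) = 24773 - 2 i \sqrt{2143}$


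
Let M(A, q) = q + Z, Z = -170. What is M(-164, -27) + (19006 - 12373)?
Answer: 6436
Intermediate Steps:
M(A, q) = -170 + q (M(A, q) = q - 170 = -170 + q)
M(-164, -27) + (19006 - 12373) = (-170 - 27) + (19006 - 12373) = -197 + 6633 = 6436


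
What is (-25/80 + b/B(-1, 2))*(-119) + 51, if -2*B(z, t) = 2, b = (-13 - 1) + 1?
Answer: -23341/16 ≈ -1458.8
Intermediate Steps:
b = -13 (b = -14 + 1 = -13)
B(z, t) = -1 (B(z, t) = -1/2*2 = -1)
(-25/80 + b/B(-1, 2))*(-119) + 51 = (-25/80 - 13/(-1))*(-119) + 51 = (-25*1/80 - 13*(-1))*(-119) + 51 = (-5/16 + 13)*(-119) + 51 = (203/16)*(-119) + 51 = -24157/16 + 51 = -23341/16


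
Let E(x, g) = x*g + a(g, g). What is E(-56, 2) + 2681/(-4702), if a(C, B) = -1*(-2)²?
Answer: -548113/4702 ≈ -116.57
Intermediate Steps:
a(C, B) = -4 (a(C, B) = -1*4 = -4)
E(x, g) = -4 + g*x (E(x, g) = x*g - 4 = g*x - 4 = -4 + g*x)
E(-56, 2) + 2681/(-4702) = (-4 + 2*(-56)) + 2681/(-4702) = (-4 - 112) + 2681*(-1/4702) = -116 - 2681/4702 = -548113/4702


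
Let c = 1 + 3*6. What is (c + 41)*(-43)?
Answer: -2580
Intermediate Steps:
c = 19 (c = 1 + 18 = 19)
(c + 41)*(-43) = (19 + 41)*(-43) = 60*(-43) = -2580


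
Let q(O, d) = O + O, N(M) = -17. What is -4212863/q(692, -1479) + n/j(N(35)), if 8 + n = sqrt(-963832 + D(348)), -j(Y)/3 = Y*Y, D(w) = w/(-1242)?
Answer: -3652541149/1199928 - I*sqrt(4588805486)/59823 ≈ -3044.0 - 1.1324*I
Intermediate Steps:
D(w) = -w/1242 (D(w) = w*(-1/1242) = -w/1242)
q(O, d) = 2*O
j(Y) = -3*Y**2 (j(Y) = -3*Y*Y = -3*Y**2)
n = -8 + I*sqrt(4588805486)/69 (n = -8 + sqrt(-963832 - 1/1242*348) = -8 + sqrt(-963832 - 58/207) = -8 + sqrt(-199513282/207) = -8 + I*sqrt(4588805486)/69 ≈ -8.0 + 981.75*I)
-4212863/q(692, -1479) + n/j(N(35)) = -4212863/(2*692) + (-8 + I*sqrt(4588805486)/69)/((-3*(-17)**2)) = -4212863/1384 + (-8 + I*sqrt(4588805486)/69)/((-3*289)) = -4212863*1/1384 + (-8 + I*sqrt(4588805486)/69)/(-867) = -4212863/1384 + (-8 + I*sqrt(4588805486)/69)*(-1/867) = -4212863/1384 + (8/867 - I*sqrt(4588805486)/59823) = -3652541149/1199928 - I*sqrt(4588805486)/59823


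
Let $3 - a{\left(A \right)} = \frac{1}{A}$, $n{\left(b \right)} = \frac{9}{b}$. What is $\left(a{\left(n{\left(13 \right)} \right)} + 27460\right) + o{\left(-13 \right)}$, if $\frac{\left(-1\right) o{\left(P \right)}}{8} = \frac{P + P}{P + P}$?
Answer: $\frac{247082}{9} \approx 27454.0$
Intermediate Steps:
$a{\left(A \right)} = 3 - \frac{1}{A}$
$o{\left(P \right)} = -8$ ($o{\left(P \right)} = - 8 \frac{P + P}{P + P} = - 8 \frac{2 P}{2 P} = - 8 \cdot 2 P \frac{1}{2 P} = \left(-8\right) 1 = -8$)
$\left(a{\left(n{\left(13 \right)} \right)} + 27460\right) + o{\left(-13 \right)} = \left(\left(3 - \frac{1}{9 \cdot \frac{1}{13}}\right) + 27460\right) - 8 = \left(\left(3 - \frac{1}{\frac{9}{13}}\right) + 27460\right) - 8 = \left(\left(3 - \frac{13}{9}\right) + 27460\right) - 8 = \left(\frac{14}{9} + 27460\right) - 8 = \frac{247154}{9} - 8 = \frac{247082}{9}$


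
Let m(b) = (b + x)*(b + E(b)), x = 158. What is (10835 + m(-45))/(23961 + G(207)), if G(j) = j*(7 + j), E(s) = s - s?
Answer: 5750/68259 ≈ 0.084238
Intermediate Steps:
E(s) = 0
m(b) = b*(158 + b) (m(b) = (b + 158)*(b + 0) = (158 + b)*b = b*(158 + b))
(10835 + m(-45))/(23961 + G(207)) = (10835 - 45*(158 - 45))/(23961 + 207*(7 + 207)) = (10835 - 45*113)/(23961 + 207*214) = (10835 - 5085)/(23961 + 44298) = 5750/68259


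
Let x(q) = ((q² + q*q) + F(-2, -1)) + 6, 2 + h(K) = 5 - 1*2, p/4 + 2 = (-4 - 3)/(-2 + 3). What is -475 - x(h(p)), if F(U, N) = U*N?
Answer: -485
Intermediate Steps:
F(U, N) = N*U
p = -36 (p = -8 + 4*((-4 - 3)/(-2 + 3)) = -8 + 4*(-7/1) = -8 + 4*(-7*1) = -8 + 4*(-7) = -8 - 28 = -36)
h(K) = 1 (h(K) = -2 + (5 - 1*2) = -2 + (5 - 2) = -2 + 3 = 1)
x(q) = 8 + 2*q² (x(q) = ((q² + q*q) - 1*(-2)) + 6 = ((q² + q²) + 2) + 6 = (2*q² + 2) + 6 = (2 + 2*q²) + 6 = 8 + 2*q²)
-475 - x(h(p)) = -475 - (8 + 2*1²) = -475 - (8 + 2*1) = -475 - (8 + 2) = -475 - 1*10 = -475 - 10 = -485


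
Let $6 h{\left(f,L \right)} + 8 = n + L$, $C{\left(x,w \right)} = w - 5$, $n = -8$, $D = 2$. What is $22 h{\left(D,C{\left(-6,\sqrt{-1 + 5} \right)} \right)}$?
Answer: $- \frac{209}{3} \approx -69.667$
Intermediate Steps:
$C{\left(x,w \right)} = -5 + w$
$h{\left(f,L \right)} = - \frac{8}{3} + \frac{L}{6}$ ($h{\left(f,L \right)} = - \frac{4}{3} + \frac{-8 + L}{6} = - \frac{4}{3} + \left(- \frac{4}{3} + \frac{L}{6}\right) = - \frac{8}{3} + \frac{L}{6}$)
$22 h{\left(D,C{\left(-6,\sqrt{-1 + 5} \right)} \right)} = 22 \left(- \frac{8}{3} + \frac{-5 + \sqrt{-1 + 5}}{6}\right) = 22 \left(- \frac{8}{3} + \frac{-5 + \sqrt{4}}{6}\right) = 22 \left(- \frac{8}{3} + \frac{-5 + 2}{6}\right) = 22 \left(- \frac{8}{3} + \frac{1}{6} \left(-3\right)\right) = 22 \left(- \frac{8}{3} - \frac{1}{2}\right) = 22 \left(- \frac{19}{6}\right) = - \frac{209}{3}$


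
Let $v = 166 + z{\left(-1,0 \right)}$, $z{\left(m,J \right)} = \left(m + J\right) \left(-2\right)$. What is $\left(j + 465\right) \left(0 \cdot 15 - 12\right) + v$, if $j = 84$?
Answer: $-6420$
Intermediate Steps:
$z{\left(m,J \right)} = - 2 J - 2 m$ ($z{\left(m,J \right)} = \left(J + m\right) \left(-2\right) = - 2 J - 2 m$)
$v = 168$ ($v = 166 - -2 = 166 + \left(0 + 2\right) = 166 + 2 = 168$)
$\left(j + 465\right) \left(0 \cdot 15 - 12\right) + v = \left(84 + 465\right) \left(0 \cdot 15 - 12\right) + 168 = 549 \left(0 - 12\right) + 168 = 549 \left(-12\right) + 168 = -6588 + 168 = -6420$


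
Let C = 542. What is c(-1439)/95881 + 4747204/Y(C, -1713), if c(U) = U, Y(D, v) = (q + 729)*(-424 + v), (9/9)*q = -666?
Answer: -65051485819/1844079273 ≈ -35.276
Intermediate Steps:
q = -666
Y(D, v) = -26712 + 63*v (Y(D, v) = (-666 + 729)*(-424 + v) = 63*(-424 + v) = -26712 + 63*v)
c(-1439)/95881 + 4747204/Y(C, -1713) = -1439/95881 + 4747204/(-26712 + 63*(-1713)) = -1439*1/95881 + 4747204/(-26712 - 107919) = -1439/95881 + 4747204/(-134631) = -1439/95881 + 4747204*(-1/134631) = -1439/95881 - 678172/19233 = -65051485819/1844079273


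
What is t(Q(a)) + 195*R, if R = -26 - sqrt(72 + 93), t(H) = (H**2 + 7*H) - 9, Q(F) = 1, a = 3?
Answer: -5071 - 195*sqrt(165) ≈ -7575.8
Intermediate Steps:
t(H) = -9 + H**2 + 7*H
R = -26 - sqrt(165) ≈ -38.845
t(Q(a)) + 195*R = (-9 + 1**2 + 7*1) + 195*(-26 - sqrt(165)) = (-9 + 1 + 7) + (-5070 - 195*sqrt(165)) = -1 + (-5070 - 195*sqrt(165)) = -5071 - 195*sqrt(165)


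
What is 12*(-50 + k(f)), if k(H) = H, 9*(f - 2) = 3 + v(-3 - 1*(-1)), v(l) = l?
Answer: -1724/3 ≈ -574.67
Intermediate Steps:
f = 19/9 (f = 2 + (3 + (-3 - 1*(-1)))/9 = 2 + (3 + (-3 + 1))/9 = 2 + (3 - 2)/9 = 2 + (⅑)*1 = 2 + ⅑ = 19/9 ≈ 2.1111)
12*(-50 + k(f)) = 12*(-50 + 19/9) = 12*(-431/9) = -1724/3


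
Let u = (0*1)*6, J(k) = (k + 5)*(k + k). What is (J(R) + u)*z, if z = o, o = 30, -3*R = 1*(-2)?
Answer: 680/3 ≈ 226.67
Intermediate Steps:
R = 2/3 (R = -(-2)/3 = -1/3*(-2) = 2/3 ≈ 0.66667)
J(k) = 2*k*(5 + k) (J(k) = (5 + k)*(2*k) = 2*k*(5 + k))
z = 30
u = 0 (u = 0*6 = 0)
(J(R) + u)*z = (2*(2/3)*(5 + 2/3) + 0)*30 = (2*(2/3)*(17/3) + 0)*30 = (68/9 + 0)*30 = (68/9)*30 = 680/3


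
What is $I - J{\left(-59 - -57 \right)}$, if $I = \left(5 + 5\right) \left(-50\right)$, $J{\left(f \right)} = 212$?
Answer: $-712$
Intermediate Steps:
$I = -500$ ($I = 10 \left(-50\right) = -500$)
$I - J{\left(-59 - -57 \right)} = -500 - 212 = -712$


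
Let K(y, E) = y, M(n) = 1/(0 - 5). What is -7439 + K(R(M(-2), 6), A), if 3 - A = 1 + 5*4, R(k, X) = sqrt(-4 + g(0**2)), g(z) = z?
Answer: -7439 + 2*I ≈ -7439.0 + 2.0*I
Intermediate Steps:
M(n) = -1/5 (M(n) = 1/(-5) = -1/5)
R(k, X) = 2*I (R(k, X) = sqrt(-4 + 0**2) = sqrt(-4 + 0) = sqrt(-4) = 2*I)
A = -18 (A = 3 - (1 + 5*4) = 3 - (1 + 20) = 3 - 1*21 = 3 - 21 = -18)
-7439 + K(R(M(-2), 6), A) = -7439 + 2*I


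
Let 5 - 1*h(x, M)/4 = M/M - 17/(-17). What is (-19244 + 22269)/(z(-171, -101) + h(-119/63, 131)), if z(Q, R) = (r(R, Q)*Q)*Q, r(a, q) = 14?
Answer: 3025/409386 ≈ 0.0073891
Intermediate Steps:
h(x, M) = 12 (h(x, M) = 20 - 4*(M/M - 17/(-17)) = 20 - 4*(1 - 17*(-1/17)) = 20 - 4*(1 + 1) = 20 - 4*2 = 20 - 8 = 12)
z(Q, R) = 14*Q² (z(Q, R) = (14*Q)*Q = 14*Q²)
(-19244 + 22269)/(z(-171, -101) + h(-119/63, 131)) = (-19244 + 22269)/(14*(-171)² + 12) = 3025/(14*29241 + 12) = 3025/(409374 + 12) = 3025/409386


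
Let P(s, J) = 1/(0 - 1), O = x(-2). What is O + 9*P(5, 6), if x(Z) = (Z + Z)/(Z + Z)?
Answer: -8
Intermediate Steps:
x(Z) = 1 (x(Z) = (2*Z)/((2*Z)) = (2*Z)*(1/(2*Z)) = 1)
O = 1
P(s, J) = -1 (P(s, J) = 1/(-1) = -1)
O + 9*P(5, 6) = 1 + 9*(-1) = 1 - 9 = -8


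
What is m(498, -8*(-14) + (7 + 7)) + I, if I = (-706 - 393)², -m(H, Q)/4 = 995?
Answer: 1203821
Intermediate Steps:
m(H, Q) = -3980 (m(H, Q) = -4*995 = -3980)
I = 1207801 (I = (-1099)² = 1207801)
m(498, -8*(-14) + (7 + 7)) + I = -3980 + 1207801 = 1203821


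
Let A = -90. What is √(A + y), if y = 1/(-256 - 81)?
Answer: 7*I*√208603/337 ≈ 9.487*I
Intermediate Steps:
y = -1/337 (y = 1/(-337) = -1/337 ≈ -0.0029674)
√(A + y) = √(-90 - 1/337) = √(-30331/337) = 7*I*√208603/337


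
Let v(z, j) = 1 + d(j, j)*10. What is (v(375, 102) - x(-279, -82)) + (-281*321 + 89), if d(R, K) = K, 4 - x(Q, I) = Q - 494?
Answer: -89868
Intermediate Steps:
x(Q, I) = 498 - Q (x(Q, I) = 4 - (Q - 494) = 4 - (-494 + Q) = 4 + (494 - Q) = 498 - Q)
v(z, j) = 1 + 10*j (v(z, j) = 1 + j*10 = 1 + 10*j)
(v(375, 102) - x(-279, -82)) + (-281*321 + 89) = ((1 + 10*102) - (498 - 1*(-279))) + (-281*321 + 89) = ((1 + 1020) - (498 + 279)) + (-90201 + 89) = (1021 - 1*777) - 90112 = (1021 - 777) - 90112 = 244 - 90112 = -89868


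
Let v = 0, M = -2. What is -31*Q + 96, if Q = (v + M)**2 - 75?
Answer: 2297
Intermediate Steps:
Q = -71 (Q = (0 - 2)**2 - 75 = (-2)**2 - 75 = 4 - 75 = -71)
-31*Q + 96 = -31*(-71) + 96 = 2201 + 96 = 2297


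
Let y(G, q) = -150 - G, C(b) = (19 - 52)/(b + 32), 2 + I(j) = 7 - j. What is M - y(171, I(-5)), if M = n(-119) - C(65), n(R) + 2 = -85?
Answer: 22731/97 ≈ 234.34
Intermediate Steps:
I(j) = 5 - j (I(j) = -2 + (7 - j) = 5 - j)
n(R) = -87 (n(R) = -2 - 85 = -87)
C(b) = -33/(32 + b)
M = -8406/97 (M = -87 - (-33)/(32 + 65) = -87 - (-33)/97 = -87 - 1*(-33/97) = -87 + 33/97 = -8406/97 ≈ -86.660)
M - y(171, I(-5)) = -8406/97 - (-150 - 1*171) = -8406/97 - (-150 - 171) = -8406/97 - 1*(-321) = -8406/97 + 321 = 22731/97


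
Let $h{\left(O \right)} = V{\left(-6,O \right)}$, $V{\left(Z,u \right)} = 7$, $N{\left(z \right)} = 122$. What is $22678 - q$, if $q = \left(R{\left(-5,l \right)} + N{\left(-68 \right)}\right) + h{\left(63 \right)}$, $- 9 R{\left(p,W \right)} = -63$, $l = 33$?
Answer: $22542$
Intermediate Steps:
$R{\left(p,W \right)} = 7$ ($R{\left(p,W \right)} = \left(- \frac{1}{9}\right) \left(-63\right) = 7$)
$h{\left(O \right)} = 7$
$q = 136$ ($q = \left(7 + 122\right) + 7 = 129 + 7 = 136$)
$22678 - q = 22678 - 136 = 22542$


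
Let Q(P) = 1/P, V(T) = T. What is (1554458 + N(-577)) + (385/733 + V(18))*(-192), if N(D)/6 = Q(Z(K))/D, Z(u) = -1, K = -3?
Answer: 655939689440/422941 ≈ 1.5509e+6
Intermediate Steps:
N(D) = -6/D (N(D) = 6*(1/((-1)*D)) = 6*(-1/D) = -6/D)
(1554458 + N(-577)) + (385/733 + V(18))*(-192) = (1554458 - 6/(-577)) + (385/733 + 18)*(-192) = (1554458 - 6*(-1/577)) + (385*(1/733) + 18)*(-192) = (1554458 + 6/577) + (385/733 + 18)*(-192) = 896922272/577 + (13579/733)*(-192) = 896922272/577 - 2607168/733 = 655939689440/422941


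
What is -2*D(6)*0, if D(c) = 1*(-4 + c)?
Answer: 0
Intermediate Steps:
D(c) = -4 + c
-2*D(6)*0 = -2*(-4 + 6)*0 = -2*2*0 = -4*0 = 0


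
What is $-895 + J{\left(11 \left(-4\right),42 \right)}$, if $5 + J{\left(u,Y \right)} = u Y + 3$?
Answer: $-2745$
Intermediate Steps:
$J{\left(u,Y \right)} = -2 + Y u$ ($J{\left(u,Y \right)} = -5 + \left(u Y + 3\right) = -5 + \left(Y u + 3\right) = -5 + \left(3 + Y u\right) = -2 + Y u$)
$-895 + J{\left(11 \left(-4\right),42 \right)} = -895 + \left(-2 + 42 \cdot 11 \left(-4\right)\right) = -895 + \left(-2 + 42 \left(-44\right)\right) = -895 - 1850 = -2745$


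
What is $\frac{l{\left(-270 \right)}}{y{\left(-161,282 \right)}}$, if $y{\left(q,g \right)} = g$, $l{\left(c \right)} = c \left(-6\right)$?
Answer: $\frac{270}{47} \approx 5.7447$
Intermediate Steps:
$l{\left(c \right)} = - 6 c$
$\frac{l{\left(-270 \right)}}{y{\left(-161,282 \right)}} = \frac{\left(-6\right) \left(-270\right)}{282} = 1620 \cdot \frac{1}{282} = \frac{270}{47}$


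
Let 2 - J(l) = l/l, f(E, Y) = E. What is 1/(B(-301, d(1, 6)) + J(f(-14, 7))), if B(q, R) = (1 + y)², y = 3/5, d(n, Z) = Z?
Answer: 25/89 ≈ 0.28090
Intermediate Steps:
y = ⅗ (y = 3*(⅕) = ⅗ ≈ 0.60000)
B(q, R) = 64/25 (B(q, R) = (1 + ⅗)² = (8/5)² = 64/25)
J(l) = 1 (J(l) = 2 - l/l = 2 - 1*1 = 2 - 1 = 1)
1/(B(-301, d(1, 6)) + J(f(-14, 7))) = 1/(64/25 + 1) = 1/(89/25) = 25/89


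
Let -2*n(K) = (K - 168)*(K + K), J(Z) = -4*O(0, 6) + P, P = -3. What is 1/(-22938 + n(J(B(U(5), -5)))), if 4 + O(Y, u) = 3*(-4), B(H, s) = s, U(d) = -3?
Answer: -1/16411 ≈ -6.0935e-5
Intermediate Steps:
O(Y, u) = -16 (O(Y, u) = -4 + 3*(-4) = -4 - 12 = -16)
J(Z) = 61 (J(Z) = -4*(-16) - 3 = 64 - 3 = 61)
n(K) = -K*(-168 + K) (n(K) = -(K - 168)*(K + K)/2 = -(-168 + K)*2*K/2 = -K*(-168 + K))
1/(-22938 + n(J(B(U(5), -5)))) = 1/(-22938 + 61*(168 - 1*61)) = 1/(-22938 + 61*(168 - 61)) = 1/(-22938 + 61*107) = 1/(-22938 + 6527) = 1/(-16411) = -1/16411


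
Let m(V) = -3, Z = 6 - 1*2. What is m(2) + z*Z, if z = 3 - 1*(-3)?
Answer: 21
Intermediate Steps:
Z = 4 (Z = 6 - 2 = 4)
z = 6 (z = 3 + 3 = 6)
m(2) + z*Z = -3 + 6*4 = -3 + 24 = 21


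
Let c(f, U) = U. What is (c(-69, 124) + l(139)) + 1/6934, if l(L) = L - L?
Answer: 859817/6934 ≈ 124.00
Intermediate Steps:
l(L) = 0
(c(-69, 124) + l(139)) + 1/6934 = (124 + 0) + 1/6934 = 124 + 1/6934 = 859817/6934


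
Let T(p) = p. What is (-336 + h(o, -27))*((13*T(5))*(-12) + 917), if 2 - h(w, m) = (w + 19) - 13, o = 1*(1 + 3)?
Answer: -47128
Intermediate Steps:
o = 4 (o = 1*4 = 4)
h(w, m) = -4 - w (h(w, m) = 2 - ((w + 19) - 13) = 2 - ((19 + w) - 13) = 2 - (6 + w) = 2 + (-6 - w) = -4 - w)
(-336 + h(o, -27))*((13*T(5))*(-12) + 917) = (-336 + (-4 - 1*4))*((13*5)*(-12) + 917) = (-336 + (-4 - 4))*(65*(-12) + 917) = (-336 - 8)*(-780 + 917) = -344*137 = -47128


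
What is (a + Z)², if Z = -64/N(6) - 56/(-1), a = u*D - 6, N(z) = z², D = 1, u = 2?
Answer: 204304/81 ≈ 2522.3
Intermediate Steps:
a = -4 (a = 2*1 - 6 = 2 - 6 = -4)
Z = 488/9 (Z = -64/(6²) - 56/(-1) = -64/36 - 56*(-1) = -64*1/36 + 56 = -16/9 + 56 = 488/9 ≈ 54.222)
(a + Z)² = (-4 + 488/9)² = (452/9)² = 204304/81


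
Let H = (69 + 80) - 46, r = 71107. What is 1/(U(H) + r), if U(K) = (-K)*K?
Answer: 1/60498 ≈ 1.6529e-5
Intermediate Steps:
H = 103 (H = 149 - 46 = 103)
U(K) = -K²
1/(U(H) + r) = 1/(-1*103² + 71107) = 1/(-1*10609 + 71107) = 1/(-10609 + 71107) = 1/60498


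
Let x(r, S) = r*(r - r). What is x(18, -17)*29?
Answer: 0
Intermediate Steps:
x(r, S) = 0 (x(r, S) = r*0 = 0)
x(18, -17)*29 = 0*29 = 0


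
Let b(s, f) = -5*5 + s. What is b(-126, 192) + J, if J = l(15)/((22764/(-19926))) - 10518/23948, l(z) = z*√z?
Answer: -1813333/11974 - 49815*√15/3794 ≈ -202.29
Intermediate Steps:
b(s, f) = -25 + s
l(z) = z^(3/2)
J = -5259/11974 - 49815*√15/3794 (J = 15^(3/2)/((22764/(-19926))) - 10518/23948 = (15*√15)/((22764*(-1/19926))) - 10518*1/23948 = (15*√15)/(-3794/3321) - 5259/11974 = (15*√15)*(-3321/3794) - 5259/11974 = -49815*√15/3794 - 5259/11974 = -5259/11974 - 49815*√15/3794 ≈ -51.291)
b(-126, 192) + J = (-25 - 126) + (-5259/11974 - 49815*√15/3794) = -151 + (-5259/11974 - 49815*√15/3794) = -1813333/11974 - 49815*√15/3794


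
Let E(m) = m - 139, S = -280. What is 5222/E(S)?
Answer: -5222/419 ≈ -12.463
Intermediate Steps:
E(m) = -139 + m
5222/E(S) = 5222/(-139 - 280) = 5222/(-419) = 5222*(-1/419) = -5222/419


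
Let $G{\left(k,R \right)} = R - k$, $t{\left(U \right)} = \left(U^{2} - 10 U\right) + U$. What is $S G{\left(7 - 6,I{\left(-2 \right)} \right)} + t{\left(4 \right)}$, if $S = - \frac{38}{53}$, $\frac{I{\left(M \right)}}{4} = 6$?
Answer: $- \frac{1934}{53} \approx -36.491$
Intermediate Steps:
$I{\left(M \right)} = 24$ ($I{\left(M \right)} = 4 \cdot 6 = 24$)
$t{\left(U \right)} = U^{2} - 9 U$
$S = - \frac{38}{53}$ ($S = \left(-38\right) \frac{1}{53} = - \frac{38}{53} \approx -0.71698$)
$S G{\left(7 - 6,I{\left(-2 \right)} \right)} + t{\left(4 \right)} = - \frac{38 \left(24 - \left(7 - 6\right)\right)}{53} + 4 \left(-9 + 4\right) = - \frac{38 \left(24 - 1\right)}{53} + 4 \left(-5\right) = - \frac{38 \left(24 - 1\right)}{53} - 20 = \left(- \frac{38}{53}\right) 23 - 20 = - \frac{874}{53} - 20 = - \frac{1934}{53}$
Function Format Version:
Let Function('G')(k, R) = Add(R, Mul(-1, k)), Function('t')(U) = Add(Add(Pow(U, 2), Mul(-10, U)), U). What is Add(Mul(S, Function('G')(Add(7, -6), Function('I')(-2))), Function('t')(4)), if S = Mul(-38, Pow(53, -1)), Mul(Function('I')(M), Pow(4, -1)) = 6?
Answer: Rational(-1934, 53) ≈ -36.491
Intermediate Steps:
Function('I')(M) = 24 (Function('I')(M) = Mul(4, 6) = 24)
Function('t')(U) = Add(Pow(U, 2), Mul(-9, U))
S = Rational(-38, 53) (S = Mul(-38, Rational(1, 53)) = Rational(-38, 53) ≈ -0.71698)
Add(Mul(S, Function('G')(Add(7, -6), Function('I')(-2))), Function('t')(4)) = Add(Mul(Rational(-38, 53), Add(24, Mul(-1, Add(7, -6)))), Mul(4, Add(-9, 4))) = Add(Mul(Rational(-38, 53), Add(24, Mul(-1, 1))), Mul(4, -5)) = Add(Mul(Rational(-38, 53), Add(24, -1)), -20) = Add(Mul(Rational(-38, 53), 23), -20) = Add(Rational(-874, 53), -20) = Rational(-1934, 53)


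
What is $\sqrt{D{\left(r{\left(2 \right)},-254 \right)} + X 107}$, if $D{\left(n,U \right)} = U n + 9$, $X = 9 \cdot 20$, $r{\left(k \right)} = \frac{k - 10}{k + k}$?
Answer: $\sqrt{19777} \approx 140.63$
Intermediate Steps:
$r{\left(k \right)} = \frac{-10 + k}{2 k}$
$X = 180$
$D{\left(n,U \right)} = 9 + U n$
$\sqrt{D{\left(r{\left(2 \right)},-254 \right)} + X 107} = \sqrt{\left(9 - 254 \frac{-10 + 2}{2 \cdot 2}\right) + 180 \cdot 107} = \sqrt{\left(9 - 254 \cdot \frac{1}{2} \cdot \frac{1}{2} \left(-8\right)\right) + 19260} = \sqrt{\left(9 - -508\right) + 19260} = \sqrt{\left(9 + 508\right) + 19260} = \sqrt{517 + 19260} = \sqrt{19777}$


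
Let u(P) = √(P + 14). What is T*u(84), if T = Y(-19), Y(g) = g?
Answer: -133*√2 ≈ -188.09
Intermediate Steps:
u(P) = √(14 + P)
T = -19
T*u(84) = -19*√(14 + 84) = -133*√2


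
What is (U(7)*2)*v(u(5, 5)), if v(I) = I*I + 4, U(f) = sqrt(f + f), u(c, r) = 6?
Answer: 80*sqrt(14) ≈ 299.33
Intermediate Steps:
U(f) = sqrt(2)*sqrt(f) (U(f) = sqrt(2*f) = sqrt(2)*sqrt(f))
v(I) = 4 + I**2 (v(I) = I**2 + 4 = 4 + I**2)
(U(7)*2)*v(u(5, 5)) = ((sqrt(2)*sqrt(7))*2)*(4 + 6**2) = (sqrt(14)*2)*(4 + 36) = (2*sqrt(14))*40 = 80*sqrt(14)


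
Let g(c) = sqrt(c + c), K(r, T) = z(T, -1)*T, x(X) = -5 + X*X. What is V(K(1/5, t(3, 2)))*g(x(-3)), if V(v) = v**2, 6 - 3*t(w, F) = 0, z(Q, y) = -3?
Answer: 72*sqrt(2) ≈ 101.82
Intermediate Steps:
t(w, F) = 2 (t(w, F) = 2 - 1/3*0 = 2 + 0 = 2)
x(X) = -5 + X**2
K(r, T) = -3*T
g(c) = sqrt(2)*sqrt(c) (g(c) = sqrt(2*c) = sqrt(2)*sqrt(c))
V(K(1/5, t(3, 2)))*g(x(-3)) = (-3*2)**2*(sqrt(2)*sqrt(-5 + (-3)**2)) = (-6)**2*(sqrt(2)*sqrt(-5 + 9)) = 36*(sqrt(2)*sqrt(4)) = 36*(sqrt(2)*2) = 36*(2*sqrt(2)) = 72*sqrt(2)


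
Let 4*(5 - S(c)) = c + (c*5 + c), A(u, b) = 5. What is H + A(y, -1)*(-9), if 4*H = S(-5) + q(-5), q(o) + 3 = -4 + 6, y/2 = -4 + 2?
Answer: -669/16 ≈ -41.813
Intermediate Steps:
y = -4 (y = 2*(-4 + 2) = 2*(-2) = -4)
q(o) = -1 (q(o) = -3 + (-4 + 6) = -3 + 2 = -1)
S(c) = 5 - 7*c/4 (S(c) = 5 - (c + (c*5 + c))/4 = 5 - (c + (5*c + c))/4 = 5 - (c + 6*c)/4 = 5 - 7*c/4)
H = 51/16 (H = ((5 - 7/4*(-5)) - 1)/4 = ((5 + 35/4) - 1)/4 = (55/4 - 1)/4 = (¼)*(51/4) = 51/16 ≈ 3.1875)
H + A(y, -1)*(-9) = 51/16 + 5*(-9) = 51/16 - 45 = -669/16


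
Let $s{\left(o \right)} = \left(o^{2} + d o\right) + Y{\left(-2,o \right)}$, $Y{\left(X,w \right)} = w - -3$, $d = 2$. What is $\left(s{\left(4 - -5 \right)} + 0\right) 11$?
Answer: $1221$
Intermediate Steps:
$Y{\left(X,w \right)} = 3 + w$ ($Y{\left(X,w \right)} = w + 3 = 3 + w$)
$s{\left(o \right)} = 3 + o^{2} + 3 o$ ($s{\left(o \right)} = \left(o^{2} + 2 o\right) + \left(3 + o\right) = 3 + o^{2} + 3 o$)
$\left(s{\left(4 - -5 \right)} + 0\right) 11 = \left(\left(3 + \left(4 - -5\right)^{2} + 3 \left(4 - -5\right)\right) + 0\right) 11 = \left(\left(3 + \left(4 + 5\right)^{2} + 3 \left(4 + 5\right)\right) + 0\right) 11 = \left(\left(3 + 9^{2} + 3 \cdot 9\right) + 0\right) 11 = \left(\left(3 + 81 + 27\right) + 0\right) 11 = \left(111 + 0\right) 11 = 111 \cdot 11 = 1221$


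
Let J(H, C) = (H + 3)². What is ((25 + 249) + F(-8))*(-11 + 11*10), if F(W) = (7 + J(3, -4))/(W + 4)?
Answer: 104247/4 ≈ 26062.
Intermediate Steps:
J(H, C) = (3 + H)²
F(W) = 43/(4 + W) (F(W) = (7 + (3 + 3)²)/(W + 4) = (7 + 6²)/(4 + W) = (7 + 36)/(4 + W) = 43/(4 + W))
((25 + 249) + F(-8))*(-11 + 11*10) = ((25 + 249) + 43/(4 - 8))*(-11 + 11*10) = (274 + 43/(-4))*(-11 + 110) = (274 + 43*(-¼))*99 = (274 - 43/4)*99 = (1053/4)*99 = 104247/4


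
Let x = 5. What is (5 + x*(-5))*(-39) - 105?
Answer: 675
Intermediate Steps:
(5 + x*(-5))*(-39) - 105 = (5 + 5*(-5))*(-39) - 105 = (5 - 25)*(-39) - 105 = -20*(-39) - 105 = 780 - 105 = 675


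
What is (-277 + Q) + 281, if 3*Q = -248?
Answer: -236/3 ≈ -78.667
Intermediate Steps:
Q = -248/3 (Q = (⅓)*(-248) = -248/3 ≈ -82.667)
(-277 + Q) + 281 = (-277 - 248/3) + 281 = -1079/3 + 281 = -236/3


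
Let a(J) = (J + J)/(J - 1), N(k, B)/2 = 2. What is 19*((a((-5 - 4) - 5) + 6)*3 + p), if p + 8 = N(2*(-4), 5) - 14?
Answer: 532/5 ≈ 106.40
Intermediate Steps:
N(k, B) = 4 (N(k, B) = 2*2 = 4)
a(J) = 2*J/(-1 + J) (a(J) = (2*J)/(-1 + J) = 2*J/(-1 + J))
p = -18 (p = -8 + (4 - 14) = -8 - 10 = -18)
19*((a((-5 - 4) - 5) + 6)*3 + p) = 19*((2*((-5 - 4) - 5)/(-1 + ((-5 - 4) - 5)) + 6)*3 - 18) = 19*((2*(-9 - 5)/(-1 + (-9 - 5)) + 6)*3 - 18) = 19*((2*(-14)/(-1 - 14) + 6)*3 - 18) = 19*((2*(-14)/(-15) + 6)*3 - 18) = 19*((2*(-14)*(-1/15) + 6)*3 - 18) = 19*((28/15 + 6)*3 - 18) = 19*((118/15)*3 - 18) = 19*(118/5 - 18) = 19*(28/5) = 532/5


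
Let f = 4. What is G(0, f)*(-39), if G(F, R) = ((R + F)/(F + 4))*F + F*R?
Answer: 0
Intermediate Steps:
G(F, R) = F*R + F*(F + R)/(4 + F) (G(F, R) = ((F + R)/(4 + F))*F + F*R = F*(F + R)/(4 + F) + F*R = F*R + F*(F + R)/(4 + F))
G(0, f)*(-39) = (0*(0 + 5*4 + 0*4)/(4 + 0))*(-39) = (0*(0 + 20 + 0)/4)*(-39) = (0*(¼)*20)*(-39) = 0*(-39) = 0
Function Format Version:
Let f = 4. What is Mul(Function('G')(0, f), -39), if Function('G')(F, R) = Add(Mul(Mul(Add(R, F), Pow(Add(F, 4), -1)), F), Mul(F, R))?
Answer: 0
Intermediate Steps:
Function('G')(F, R) = Add(Mul(F, R), Mul(F, Pow(Add(4, F), -1), Add(F, R))) (Function('G')(F, R) = Add(Mul(Mul(Add(F, R), Pow(Add(4, F), -1)), F), Mul(F, R)) = Add(Mul(Mul(Pow(Add(4, F), -1), Add(F, R)), F), Mul(F, R)) = Add(Mul(F, Pow(Add(4, F), -1), Add(F, R)), Mul(F, R)) = Add(Mul(F, R), Mul(F, Pow(Add(4, F), -1), Add(F, R))))
Mul(Function('G')(0, f), -39) = Mul(Mul(0, Pow(Add(4, 0), -1), Add(0, Mul(5, 4), Mul(0, 4))), -39) = Mul(Mul(0, Pow(4, -1), Add(0, 20, 0)), -39) = Mul(Mul(0, Rational(1, 4), 20), -39) = Mul(0, -39) = 0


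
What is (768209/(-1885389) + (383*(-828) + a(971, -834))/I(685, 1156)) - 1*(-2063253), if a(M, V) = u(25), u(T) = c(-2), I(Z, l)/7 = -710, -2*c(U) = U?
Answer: 19334065598989607/9370383330 ≈ 2.0633e+6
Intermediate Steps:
c(U) = -U/2
I(Z, l) = -4970 (I(Z, l) = 7*(-710) = -4970)
u(T) = 1 (u(T) = -1/2*(-2) = 1)
a(M, V) = 1
(768209/(-1885389) + (383*(-828) + a(971, -834))/I(685, 1156)) - 1*(-2063253) = (768209/(-1885389) + (383*(-828) + 1)/(-4970)) - 1*(-2063253) = (768209*(-1/1885389) + (-317124 + 1)*(-1/4970)) + 2063253 = (-768209/1885389 - 317123*(-1/4970)) + 2063253 = (-768209/1885389 + 317123/4970) + 2063253 = 594082217117/9370383330 + 2063253 = 19334065598989607/9370383330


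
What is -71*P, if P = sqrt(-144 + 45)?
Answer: -213*I*sqrt(11) ≈ -706.44*I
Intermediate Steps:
P = 3*I*sqrt(11) (P = sqrt(-99) = 3*I*sqrt(11) ≈ 9.9499*I)
-71*P = -213*I*sqrt(11)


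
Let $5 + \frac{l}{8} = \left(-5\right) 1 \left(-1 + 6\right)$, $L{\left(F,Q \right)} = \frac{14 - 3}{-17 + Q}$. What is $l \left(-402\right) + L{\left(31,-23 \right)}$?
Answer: $\frac{3859189}{40} \approx 96480.0$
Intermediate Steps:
$L{\left(F,Q \right)} = \frac{11}{-17 + Q}$
$l = -240$ ($l = -40 + 8 \left(-5\right) 1 \left(-1 + 6\right) = -40 + 8 \left(\left(-5\right) 5\right) = -40 + 8 \left(-25\right) = -40 - 200 = -240$)
$l \left(-402\right) + L{\left(31,-23 \right)} = \left(-240\right) \left(-402\right) + \frac{11}{-17 - 23} = 96480 + \frac{11}{-40} = 96480 + 11 \left(- \frac{1}{40}\right) = 96480 - \frac{11}{40} = \frac{3859189}{40}$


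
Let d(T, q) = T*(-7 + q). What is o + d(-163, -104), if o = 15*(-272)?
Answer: 14013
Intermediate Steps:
o = -4080
o + d(-163, -104) = -4080 - 163*(-7 - 104) = -4080 - 163*(-111) = -4080 + 18093 = 14013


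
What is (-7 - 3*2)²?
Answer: 169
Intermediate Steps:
(-7 - 3*2)² = (-7 - 6)² = (-13)² = 169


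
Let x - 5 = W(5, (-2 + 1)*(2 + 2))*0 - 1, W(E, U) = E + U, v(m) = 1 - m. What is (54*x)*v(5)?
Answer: -864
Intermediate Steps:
x = 4 (x = 5 + ((5 + (-2 + 1)*(2 + 2))*0 - 1) = 5 + ((5 - 1*4)*0 - 1) = 5 + ((5 - 4)*0 - 1) = 5 + (1*0 - 1) = 5 + (0 - 1) = 5 - 1 = 4)
(54*x)*v(5) = (54*4)*(1 - 1*5) = 216*(1 - 5) = 216*(-4) = -864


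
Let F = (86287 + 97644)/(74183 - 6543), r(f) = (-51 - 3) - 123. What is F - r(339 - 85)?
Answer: 12156211/67640 ≈ 179.72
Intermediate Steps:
r(f) = -177 (r(f) = -54 - 123 = -177)
F = 183931/67640 ≈ 2.7193
F - r(339 - 85) = 183931/67640 - 1*(-177) = 183931/67640 + 177 = 12156211/67640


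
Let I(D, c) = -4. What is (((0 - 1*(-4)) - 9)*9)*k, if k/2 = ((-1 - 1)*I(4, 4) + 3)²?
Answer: -10890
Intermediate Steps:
k = 242 (k = 2*((-1 - 1)*(-4) + 3)² = 2*(-2*(-4) + 3)² = 2*(8 + 3)² = 2*11² = 2*121 = 242)
(((0 - 1*(-4)) - 9)*9)*k = (((0 - 1*(-4)) - 9)*9)*242 = (((0 + 4) - 9)*9)*242 = ((4 - 9)*9)*242 = -5*9*242 = -45*242 = -10890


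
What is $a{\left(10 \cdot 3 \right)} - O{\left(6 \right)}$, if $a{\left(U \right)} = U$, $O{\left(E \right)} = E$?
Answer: $24$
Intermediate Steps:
$a{\left(10 \cdot 3 \right)} - O{\left(6 \right)} = 10 \cdot 3 - 6 = 30 - 6 = 24$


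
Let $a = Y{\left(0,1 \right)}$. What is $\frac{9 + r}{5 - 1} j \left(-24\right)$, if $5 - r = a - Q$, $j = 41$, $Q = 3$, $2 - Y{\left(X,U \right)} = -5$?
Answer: $-2460$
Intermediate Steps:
$Y{\left(X,U \right)} = 7$ ($Y{\left(X,U \right)} = 2 - -5 = 2 + 5 = 7$)
$a = 7$
$r = 1$ ($r = 5 - \left(7 - 3\right) = 5 - 4 = 1$)
$\frac{9 + r}{5 - 1} j \left(-24\right) = \frac{9 + 1}{5 - 1} \cdot 41 \left(-24\right) = \frac{10}{4} \cdot 41 \left(-24\right) = 10 \cdot \frac{1}{4} \cdot 41 \left(-24\right) = \frac{5}{2} \cdot 41 \left(-24\right) = \frac{205}{2} \left(-24\right) = -2460$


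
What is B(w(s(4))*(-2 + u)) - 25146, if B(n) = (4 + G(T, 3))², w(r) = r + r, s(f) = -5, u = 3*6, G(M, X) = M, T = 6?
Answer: -25046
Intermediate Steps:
u = 18
w(r) = 2*r
B(n) = 100 (B(n) = (4 + 6)² = 10² = 100)
B(w(s(4))*(-2 + u)) - 25146 = 100 - 25146 = -25046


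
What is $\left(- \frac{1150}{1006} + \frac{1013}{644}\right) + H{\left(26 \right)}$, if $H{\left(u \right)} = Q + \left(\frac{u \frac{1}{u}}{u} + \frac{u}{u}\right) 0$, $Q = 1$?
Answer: $\frac{463171}{323932} \approx 1.4298$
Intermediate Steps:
$H{\left(u \right)} = 1$ ($H{\left(u \right)} = 1 + \left(\frac{u \frac{1}{u}}{u} + \frac{u}{u}\right) 0 = 1 + \left(1 \frac{1}{u} + 1\right) 0 = 1 + \left(\frac{1}{u} + 1\right) 0 = 1 + \left(1 + \frac{1}{u}\right) 0 = 1 + 0 = 1$)
$\left(- \frac{1150}{1006} + \frac{1013}{644}\right) + H{\left(26 \right)} = \left(- \frac{1150}{1006} + \frac{1013}{644}\right) + 1 = \left(\left(-1150\right) \frac{1}{1006} + 1013 \cdot \frac{1}{644}\right) + 1 = \left(- \frac{575}{503} + \frac{1013}{644}\right) + 1 = \frac{139239}{323932} + 1 = \frac{463171}{323932}$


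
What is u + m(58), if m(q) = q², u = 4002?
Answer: 7366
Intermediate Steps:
u + m(58) = 4002 + 58² = 4002 + 3364 = 7366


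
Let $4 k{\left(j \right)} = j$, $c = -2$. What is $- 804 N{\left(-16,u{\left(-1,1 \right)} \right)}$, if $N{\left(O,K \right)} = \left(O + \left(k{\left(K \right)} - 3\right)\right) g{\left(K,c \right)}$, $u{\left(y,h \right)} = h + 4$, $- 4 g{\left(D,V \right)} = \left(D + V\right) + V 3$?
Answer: $\frac{42813}{4} \approx 10703.0$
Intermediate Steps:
$g{\left(D,V \right)} = - V - \frac{D}{4}$ ($g{\left(D,V \right)} = - \frac{\left(D + V\right) + V 3}{4} = - \frac{\left(D + V\right) + 3 V}{4} = - \frac{D + 4 V}{4} = - V - \frac{D}{4}$)
$k{\left(j \right)} = \frac{j}{4}$
$u{\left(y,h \right)} = 4 + h$
$N{\left(O,K \right)} = \left(2 - \frac{K}{4}\right) \left(-3 + O + \frac{K}{4}\right)$ ($N{\left(O,K \right)} = \left(O + \left(\frac{K}{4} - 3\right)\right) \left(\left(-1\right) \left(-2\right) - \frac{K}{4}\right) = \left(O + \left(-3 + \frac{K}{4}\right)\right) \left(2 - \frac{K}{4}\right) = \left(-3 + O + \frac{K}{4}\right) \left(2 - \frac{K}{4}\right) = \left(2 - \frac{K}{4}\right) \left(-3 + O + \frac{K}{4}\right)$)
$- 804 N{\left(-16,u{\left(-1,1 \right)} \right)} = - 804 \left(- \frac{\left(-8 + \left(4 + 1\right)\right) \left(-12 + \left(4 + 1\right) + 4 \left(-16\right)\right)}{16}\right) = - 804 \left(- \frac{\left(-8 + 5\right) \left(-12 + 5 - 64\right)}{16}\right) = - 804 \left(\left(- \frac{1}{16}\right) \left(-3\right) \left(-71\right)\right) = \left(-804\right) \left(- \frac{213}{16}\right) = \frac{42813}{4}$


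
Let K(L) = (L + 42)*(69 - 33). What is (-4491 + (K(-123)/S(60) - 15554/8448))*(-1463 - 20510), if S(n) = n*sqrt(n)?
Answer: 37908940223/384 + 1779813*sqrt(15)/50 ≈ 9.8859e+7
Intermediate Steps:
K(L) = 1512 + 36*L (K(L) = (42 + L)*36 = 1512 + 36*L)
S(n) = n**(3/2)
(-4491 + (K(-123)/S(60) - 15554/8448))*(-1463 - 20510) = (-4491 + ((1512 + 36*(-123))/(60**(3/2)) - 15554/8448))*(-1463 - 20510) = (-4491 + ((1512 - 4428)/((120*sqrt(15))) - 15554*1/8448))*(-21973) = (-4491 + (-81*sqrt(15)/50 - 707/384))*(-21973) = (-4491 + (-707/384 - 81*sqrt(15)/50))*(-21973) = (-1725251/384 - 81*sqrt(15)/50)*(-21973) = 37908940223/384 + 1779813*sqrt(15)/50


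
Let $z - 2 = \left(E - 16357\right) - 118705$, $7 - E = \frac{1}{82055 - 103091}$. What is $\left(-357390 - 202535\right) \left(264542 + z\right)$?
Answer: $- \frac{1525196844004625}{21036} \approx -7.2504 \cdot 10^{10}$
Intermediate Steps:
$E = \frac{147253}{21036}$ ($E = 7 - \frac{1}{82055 - 103091} = 7 - \frac{1}{-21036} = 7 - - \frac{1}{21036} = 7 + \frac{1}{21036} = \frac{147253}{21036} \approx 7.0$)
$z = - \frac{2840974907}{21036}$ ($z = 2 + \left(\left(\frac{147253}{21036} - 16357\right) - 118705\right) = 2 - \frac{2841016979}{21036} = - \frac{2840974907}{21036} \approx -1.3505 \cdot 10^{5}$)
$\left(-357390 - 202535\right) \left(264542 + z\right) = \left(-357390 - 202535\right) \left(264542 - \frac{2840974907}{21036}\right) = \left(-559925\right) \frac{2723930605}{21036} = - \frac{1525196844004625}{21036}$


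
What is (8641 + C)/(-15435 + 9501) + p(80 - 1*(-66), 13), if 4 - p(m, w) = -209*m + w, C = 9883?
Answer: 90499073/2967 ≈ 30502.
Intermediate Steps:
p(m, w) = 4 - w + 209*m (p(m, w) = 4 - (-209*m + w) = 4 - (w - 209*m) = 4 + (-w + 209*m) = 4 - w + 209*m)
(8641 + C)/(-15435 + 9501) + p(80 - 1*(-66), 13) = (8641 + 9883)/(-15435 + 9501) + (4 - 1*13 + 209*(80 - 1*(-66))) = 18524/(-5934) + (4 - 13 + 209*(80 + 66)) = 18524*(-1/5934) + (4 - 13 + 209*146) = -9262/2967 + (4 - 13 + 30514) = -9262/2967 + 30505 = 90499073/2967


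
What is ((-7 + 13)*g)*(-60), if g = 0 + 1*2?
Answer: -720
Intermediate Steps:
g = 2 (g = 0 + 2 = 2)
((-7 + 13)*g)*(-60) = ((-7 + 13)*2)*(-60) = (6*2)*(-60) = 12*(-60) = -720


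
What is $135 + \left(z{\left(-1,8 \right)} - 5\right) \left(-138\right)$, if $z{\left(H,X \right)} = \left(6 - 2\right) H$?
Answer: $1377$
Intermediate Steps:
$z{\left(H,X \right)} = 4 H$
$135 + \left(z{\left(-1,8 \right)} - 5\right) \left(-138\right) = 135 + \left(4 \left(-1\right) - 5\right) \left(-138\right) = 135 + \left(-4 - 5\right) \left(-138\right) = 135 - -1242 = 135 + 1242 = 1377$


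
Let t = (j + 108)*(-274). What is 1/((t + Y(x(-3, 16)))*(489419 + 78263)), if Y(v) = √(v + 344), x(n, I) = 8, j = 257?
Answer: -50005/2838977610472068 - √22/1419488805236034 ≈ -1.7617e-11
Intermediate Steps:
Y(v) = √(344 + v)
t = -100010 (t = (257 + 108)*(-274) = 365*(-274) = -100010)
1/((t + Y(x(-3, 16)))*(489419 + 78263)) = 1/((-100010 + √(344 + 8))*(489419 + 78263)) = 1/((-100010 + √352)*567682) = 1/((-100010 + 4*√22)*567682) = 1/(-56773876820 + 2270728*√22)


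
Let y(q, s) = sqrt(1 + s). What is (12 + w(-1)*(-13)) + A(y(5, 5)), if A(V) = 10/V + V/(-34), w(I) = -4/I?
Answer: -40 + 167*sqrt(6)/102 ≈ -35.990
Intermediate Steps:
A(V) = 10/V - V/34 (A(V) = 10/V + V*(-1/34) = 10/V - V/34)
(12 + w(-1)*(-13)) + A(y(5, 5)) = (12 - 4/(-1)*(-13)) + (10/(sqrt(1 + 5)) - sqrt(1 + 5)/34) = (12 - 4*(-1)*(-13)) + (10/(sqrt(6)) - sqrt(6)/34) = (12 + 4*(-13)) + (10*(sqrt(6)/6) - sqrt(6)/34) = (12 - 52) + (5*sqrt(6)/3 - sqrt(6)/34) = -40 + 167*sqrt(6)/102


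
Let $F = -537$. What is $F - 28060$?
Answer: $-28597$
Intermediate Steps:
$F - 28060 = -537 - 28060 = -28597$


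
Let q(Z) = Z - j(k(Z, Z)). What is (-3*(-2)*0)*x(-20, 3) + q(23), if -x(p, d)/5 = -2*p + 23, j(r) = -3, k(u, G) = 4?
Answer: 26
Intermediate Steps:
x(p, d) = -115 + 10*p (x(p, d) = -5*(-2*p + 23) = -5*(23 - 2*p) = -115 + 10*p)
q(Z) = 3 + Z (q(Z) = Z - 1*(-3) = Z + 3 = 3 + Z)
(-3*(-2)*0)*x(-20, 3) + q(23) = (-3*(-2)*0)*(-115 + 10*(-20)) + (3 + 23) = (6*0)*(-115 - 200) + 26 = 0*(-315) + 26 = 0 + 26 = 26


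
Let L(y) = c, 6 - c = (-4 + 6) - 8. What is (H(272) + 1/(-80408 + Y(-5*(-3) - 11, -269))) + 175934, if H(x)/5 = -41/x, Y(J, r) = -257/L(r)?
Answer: 46186280129715/262521616 ≈ 1.7593e+5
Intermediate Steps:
c = 12 (c = 6 - ((-4 + 6) - 8) = 6 - (2 - 8) = 6 - 1*(-6) = 6 + 6 = 12)
L(y) = 12
Y(J, r) = -257/12
H(x) = -205/x (H(x) = 5*(-41/x) = -205/x)
(H(272) + 1/(-80408 + Y(-5*(-3) - 11, -269))) + 175934 = (-205/272 + 1/(-80408 - 257/12)) + 175934 = (-205*1/272 + 1/(-965153/12)) + 175934 = (-205/272 - 12/965153) + 175934 = -197859629/262521616 + 175934 = 46186280129715/262521616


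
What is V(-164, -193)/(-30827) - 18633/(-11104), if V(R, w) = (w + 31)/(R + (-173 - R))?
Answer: 99369313095/59218420384 ≈ 1.6780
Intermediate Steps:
V(R, w) = -31/173 - w/173 (V(R, w) = (31 + w)/(-173) = (31 + w)*(-1/173) = -31/173 - w/173)
V(-164, -193)/(-30827) - 18633/(-11104) = (-31/173 - 1/173*(-193))/(-30827) - 18633/(-11104) = (-31/173 + 193/173)*(-1/30827) - 18633*(-1/11104) = (162/173)*(-1/30827) + 18633/11104 = -162/5333071 + 18633/11104 = 99369313095/59218420384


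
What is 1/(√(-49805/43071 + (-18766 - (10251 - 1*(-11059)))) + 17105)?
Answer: 105247065/1800497641568 - I*√1517297453679/1800497641568 ≈ 5.8454e-5 - 6.8414e-7*I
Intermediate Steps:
1/(√(-49805/43071 + (-18766 - (10251 - 1*(-11059)))) + 17105) = 1/(√(-49805*1/43071 + (-18766 - (10251 + 11059))) + 17105) = 1/(√(-7115/6153 + (-18766 - 1*21310)) + 17105) = 1/(√(-7115/6153 + (-18766 - 21310)) + 17105) = 1/(√(-7115/6153 - 40076) + 17105) = 1/(√(-246594743/6153) + 17105) = 1/(I*√1517297453679/6153 + 17105) = 1/(17105 + I*√1517297453679/6153)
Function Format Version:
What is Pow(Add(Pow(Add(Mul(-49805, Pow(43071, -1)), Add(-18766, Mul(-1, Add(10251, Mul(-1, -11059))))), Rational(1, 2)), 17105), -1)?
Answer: Add(Rational(105247065, 1800497641568), Mul(Rational(-1, 1800497641568), I, Pow(1517297453679, Rational(1, 2)))) ≈ Add(5.8454e-5, Mul(-6.8414e-7, I))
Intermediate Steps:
Pow(Add(Pow(Add(Mul(-49805, Pow(43071, -1)), Add(-18766, Mul(-1, Add(10251, Mul(-1, -11059))))), Rational(1, 2)), 17105), -1) = Pow(Add(Pow(Add(Mul(-49805, Rational(1, 43071)), Add(-18766, Mul(-1, Add(10251, 11059)))), Rational(1, 2)), 17105), -1) = Pow(Add(Pow(Add(Rational(-7115, 6153), Add(-18766, Mul(-1, 21310))), Rational(1, 2)), 17105), -1) = Pow(Add(Pow(Add(Rational(-7115, 6153), Add(-18766, -21310)), Rational(1, 2)), 17105), -1) = Pow(Add(Pow(Add(Rational(-7115, 6153), -40076), Rational(1, 2)), 17105), -1) = Pow(Add(Pow(Rational(-246594743, 6153), Rational(1, 2)), 17105), -1) = Pow(Add(Mul(Rational(1, 6153), I, Pow(1517297453679, Rational(1, 2))), 17105), -1) = Pow(Add(17105, Mul(Rational(1, 6153), I, Pow(1517297453679, Rational(1, 2)))), -1)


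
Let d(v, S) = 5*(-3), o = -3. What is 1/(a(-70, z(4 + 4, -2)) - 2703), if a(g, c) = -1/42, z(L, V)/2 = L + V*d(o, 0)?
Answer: -42/113527 ≈ -0.00036996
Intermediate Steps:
d(v, S) = -15
z(L, V) = -30*V + 2*L (z(L, V) = 2*(L + V*(-15)) = 2*(L - 15*V) = -30*V + 2*L)
a(g, c) = -1/42 (a(g, c) = -1*1/42 = -1/42)
1/(a(-70, z(4 + 4, -2)) - 2703) = 1/(-1/42 - 2703) = 1/(-113527/42) = -42/113527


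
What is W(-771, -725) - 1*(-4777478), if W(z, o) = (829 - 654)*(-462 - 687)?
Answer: 4576403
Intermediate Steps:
W(z, o) = -201075 (W(z, o) = 175*(-1149) = -201075)
W(-771, -725) - 1*(-4777478) = -201075 - 1*(-4777478) = -201075 + 4777478 = 4576403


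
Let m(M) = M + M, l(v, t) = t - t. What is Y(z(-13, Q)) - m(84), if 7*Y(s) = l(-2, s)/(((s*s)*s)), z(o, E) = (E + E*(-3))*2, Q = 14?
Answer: -168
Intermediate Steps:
l(v, t) = 0
z(o, E) = -4*E (z(o, E) = (E - 3*E)*2 = -2*E*2 = -4*E)
m(M) = 2*M
Y(s) = 0 (Y(s) = (0/(((s*s)*s)))/7 = (0/((s**2*s)))/7 = (0/(s**3))/7 = (0/s**3)/7 = (1/7)*0 = 0)
Y(z(-13, Q)) - m(84) = 0 - 2*84 = 0 - 1*168 = 0 - 168 = -168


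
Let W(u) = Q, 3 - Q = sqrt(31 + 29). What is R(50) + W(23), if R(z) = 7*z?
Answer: 353 - 2*sqrt(15) ≈ 345.25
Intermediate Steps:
Q = 3 - 2*sqrt(15) (Q = 3 - sqrt(31 + 29) = 3 - sqrt(60) = 3 - 2*sqrt(15) ≈ -4.7460)
W(u) = 3 - 2*sqrt(15)
R(50) + W(23) = 7*50 + (3 - 2*sqrt(15)) = 350 + (3 - 2*sqrt(15)) = 353 - 2*sqrt(15)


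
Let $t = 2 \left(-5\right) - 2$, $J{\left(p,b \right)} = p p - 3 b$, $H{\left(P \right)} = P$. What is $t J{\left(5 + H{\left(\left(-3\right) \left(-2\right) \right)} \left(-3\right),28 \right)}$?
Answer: $-1020$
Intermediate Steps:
$J{\left(p,b \right)} = p^{2} - 3 b$
$t = -12$ ($t = -10 - 2 = -12$)
$t J{\left(5 + H{\left(\left(-3\right) \left(-2\right) \right)} \left(-3\right),28 \right)} = - 12 \left(\left(5 + \left(-3\right) \left(-2\right) \left(-3\right)\right)^{2} - 84\right) = - 12 \left(\left(5 + 6 \left(-3\right)\right)^{2} - 84\right) = - 12 \left(\left(5 - 18\right)^{2} - 84\right) = - 12 \left(\left(-13\right)^{2} - 84\right) = - 12 \left(169 - 84\right) = \left(-12\right) 85 = -1020$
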